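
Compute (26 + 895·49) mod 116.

895·49 = 43855.
Dividing 43855 by 116 gives quotient 378 and remainder 7.
(26 + 7) mod 116 = 33.

33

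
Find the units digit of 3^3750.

9

Last digits of 3^n: 3, 9, 7, 1 (period 4).
3750 leaves remainder 2 on division by 4, so 3^3750 ends in 9.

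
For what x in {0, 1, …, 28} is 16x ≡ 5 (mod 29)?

The inverse of 16 mod 29 is 20 (since 16·20 = 320 ≡ 1).
Multiplying both sides by 20: x ≡ 20·5 = 100 ≡ 13 (mod 29).
Check: 16·13 = 208 = 7·29 + 5.

13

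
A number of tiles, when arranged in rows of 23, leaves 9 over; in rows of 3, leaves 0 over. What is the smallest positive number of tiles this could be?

9

Since 3·8 ≡ 1 (mod 23), take x = 0 + 3·((9−0)·8 mod 23) = 0 + 3·3 = 9.
Check: 9 mod 23 = 9, 9 mod 3 = 0.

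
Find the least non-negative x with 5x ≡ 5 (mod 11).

1

5⁻¹ ≡ 9 (mod 11) because 5·9 = 45 = 4·11 + 1.
So x ≡ 9·5 = 45 ≡ 1 (mod 11).
Check: 5·1 = 5 = 0·11 + 5.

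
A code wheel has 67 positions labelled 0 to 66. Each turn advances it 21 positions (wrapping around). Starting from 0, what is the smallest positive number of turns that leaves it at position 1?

16

67 = 3·21 + 4
21 = 5·4 + 1
4 = 4·1 + 0
Back-substituting gives 21·16 ≡ 1 (mod 67).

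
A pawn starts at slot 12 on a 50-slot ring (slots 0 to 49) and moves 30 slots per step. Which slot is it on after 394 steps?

32

394·30 = 11820.
11820 = 236·50 + 20, so 11820 mod 50 = 20.
(12 + 20) mod 50 = 32.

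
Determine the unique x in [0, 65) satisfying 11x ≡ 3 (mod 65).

The inverse of 11 mod 65 is 6 (since 11·6 = 66 ≡ 1).
Multiplying both sides by 6: x ≡ 6·3 = 18 ≡ 18 (mod 65).
Check: 11·18 = 198 = 3·65 + 3.

18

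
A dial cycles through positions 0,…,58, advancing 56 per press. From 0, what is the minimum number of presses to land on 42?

45

56⁻¹ ≡ 39 (mod 59) because 56·39 = 2184 = 37·59 + 1.
So x ≡ 39·42 = 1638 ≡ 45 (mod 59).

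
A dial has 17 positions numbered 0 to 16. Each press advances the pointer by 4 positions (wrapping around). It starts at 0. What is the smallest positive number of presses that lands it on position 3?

The inverse of 4 mod 17 is 13 (since 4·13 = 52 ≡ 1).
So x ≡ 13·3 = 39 ≡ 5 (mod 17).

5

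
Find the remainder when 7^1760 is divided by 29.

By repeated squaring mod 29: 7^1≡7, 7^2≡20, 7^4≡23, 7^8≡7, 7^16≡20, 7^32≡23, 7^64≡7, 7^128≡20, 7^256≡23, 7^512≡7, 7^1024≡20.
Since 1760 = 32 + 64 + 128 + 512 + 1024 in binary, 7^1760 ≡ 23·7·20·7·20 ≡ 24 (mod 29).

24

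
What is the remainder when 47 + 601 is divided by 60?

601 − 10·60 = 1, so 601 ≡ 1 (mod 60).
(47 + 1) mod 60 = 48.

48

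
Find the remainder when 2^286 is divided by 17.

Square-and-reduce mod 17: 2^1≡2, 2^2≡4, 2^4≡16, 2^8≡1, 2^16≡1, 2^32≡1, 2^64≡1, 2^128≡1, 2^256≡1.
Since 286 = 2 + 4 + 8 + 16 + 256 in binary, 2^286 ≡ 4·16·1·1·1 ≡ 13 (mod 17).

13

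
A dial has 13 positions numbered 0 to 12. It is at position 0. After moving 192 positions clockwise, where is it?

10

192 mod 13 = 10 (since 14·13 = 182).
(0 + 10) mod 13 = 10.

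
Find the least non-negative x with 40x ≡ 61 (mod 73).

The inverse of 40 mod 73 is 42 (since 40·42 = 1680 ≡ 1).
So x ≡ 42·61 = 2562 ≡ 7 (mod 73).

7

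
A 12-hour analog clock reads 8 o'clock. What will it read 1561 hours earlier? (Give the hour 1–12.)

Dividing 1561 by 12 gives quotient 130 and remainder 1.
8 − 1 → 7 on a 12-hour dial.

7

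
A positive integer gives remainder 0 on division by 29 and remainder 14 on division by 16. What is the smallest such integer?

x ≡ 14 (mod 16) gives x ∈ {14, 30, 46, 62, 78, 94, 110, 126, …}.
The first of these with x mod 29 = 0 is 174.

174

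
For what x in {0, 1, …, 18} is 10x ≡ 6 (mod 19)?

12

The inverse of 10 mod 19 is 2 (since 10·2 = 20 ≡ 1).
Multiplying both sides by 2: x ≡ 2·6 = 12 ≡ 12 (mod 19).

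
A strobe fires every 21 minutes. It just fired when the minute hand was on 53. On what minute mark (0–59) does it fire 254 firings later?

47

254·21 = 5334.
5334 − 88·60 = 54, so 5334 ≡ 54 (mod 60).
(53 + 54) mod 60 = 47.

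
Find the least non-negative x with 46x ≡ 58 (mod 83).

59

The inverse of 46 mod 83 is 74 (since 46·74 = 3404 ≡ 1).
Multiplying both sides by 74: x ≡ 74·58 = 4292 ≡ 59 (mod 83).
Check: 46·59 = 2714 = 32·83 + 58.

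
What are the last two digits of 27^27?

Successive squares of 27 mod 100: 27^1≡27, 27^2≡29, 27^4≡41, 27^8≡81, 27^16≡61.
Since 27 = 1 + 2 + 8 + 16 in binary, 27^27 ≡ 27·29·81·61 ≡ 3 (mod 100).

03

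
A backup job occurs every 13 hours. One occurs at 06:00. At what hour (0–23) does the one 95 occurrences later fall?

17

95·13 = 1235.
1235 − 51·24 = 11, so 1235 ≡ 11 (mod 24).
(6 + 11) mod 24 = 17.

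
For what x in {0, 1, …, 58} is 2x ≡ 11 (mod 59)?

35

2⁻¹ ≡ 30 (mod 59) because 2·30 = 60 = 1·59 + 1.
So x ≡ 30·11 = 330 ≡ 35 (mod 59).
Check: 2·35 = 70 = 1·59 + 11.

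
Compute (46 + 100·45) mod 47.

34

100·45 = 4500.
4500 mod 47 = 35 (since 95·47 = 4465).
(46 + 35) mod 47 = 34.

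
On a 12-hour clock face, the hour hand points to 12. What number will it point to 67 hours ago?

5

67 = 5·12 + 7, so 67 mod 12 = 7.
12 − 7 → 5 on a 12-hour dial.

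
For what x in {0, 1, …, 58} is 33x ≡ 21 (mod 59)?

33⁻¹ ≡ 34 (mod 59) because 33·34 = 1122 = 19·59 + 1.
Multiplying both sides by 34: x ≡ 34·21 = 714 ≡ 6 (mod 59).

6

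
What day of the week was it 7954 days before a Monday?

7954 − 1136·7 = 2, so 7954 ≡ 2 (mod 7).
Monday − 2 days → Saturday.

Saturday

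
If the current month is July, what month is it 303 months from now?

October

303 = 25·12 + 3, so 303 mod 12 = 3.
July + 3 months → October.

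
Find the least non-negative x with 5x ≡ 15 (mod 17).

5⁻¹ ≡ 7 (mod 17) because 5·7 = 35 = 2·17 + 1.
So x ≡ 7·15 = 105 ≡ 3 (mod 17).
Check: 5·3 = 15 = 0·17 + 15.

3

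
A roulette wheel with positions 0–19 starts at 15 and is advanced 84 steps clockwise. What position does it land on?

19

84 = 4·20 + 4, so 84 mod 20 = 4.
(15 + 4) mod 20 = 19.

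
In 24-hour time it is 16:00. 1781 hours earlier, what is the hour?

11

1781 = 74·24 + 5, so 1781 mod 24 = 5.
(16 − 5) mod 24 = 11.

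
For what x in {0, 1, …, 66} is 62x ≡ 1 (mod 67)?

62⁻¹ ≡ 40 (mod 67) because 62·40 = 2480 = 37·67 + 1.
So x ≡ 40·1 = 40 ≡ 40 (mod 67).

40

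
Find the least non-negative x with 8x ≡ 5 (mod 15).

10

The inverse of 8 mod 15 is 2 (since 8·2 = 16 ≡ 1).
So x ≡ 2·5 = 10 ≡ 10 (mod 15).
Check: 8·10 = 80 = 5·15 + 5.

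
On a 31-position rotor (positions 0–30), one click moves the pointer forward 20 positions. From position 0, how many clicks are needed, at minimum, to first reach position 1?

20·14 = 280 = 9·31 + 1, so 20⁻¹ ≡ 14 (mod 31).

14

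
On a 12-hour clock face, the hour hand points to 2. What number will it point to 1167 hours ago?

1167 = 97·12 + 3, so 1167 mod 12 = 3.
2 − 3 → 11 on a 12-hour dial.

11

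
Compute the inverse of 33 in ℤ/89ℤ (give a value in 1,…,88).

89 = 2·33 + 23
33 = 1·23 + 10
23 = 2·10 + 3
10 = 3·3 + 1
3 = 3·1 + 0
Back-substituting gives 33·27 ≡ 1 (mod 89).

27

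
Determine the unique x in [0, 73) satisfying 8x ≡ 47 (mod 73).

15

8⁻¹ ≡ 64 (mod 73) because 8·64 = 512 = 7·73 + 1.
So x ≡ 64·47 = 3008 ≡ 15 (mod 73).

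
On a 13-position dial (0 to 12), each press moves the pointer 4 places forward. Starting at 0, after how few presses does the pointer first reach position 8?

The inverse of 4 mod 13 is 10 (since 4·10 = 40 ≡ 1).
So x ≡ 10·8 = 80 ≡ 2 (mod 13).
Check: 4·2 = 8 = 0·13 + 8.

2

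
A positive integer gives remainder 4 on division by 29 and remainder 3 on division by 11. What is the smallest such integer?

91

x ≡ 3 (mod 11) gives x ∈ {3, 14, 25, 36, 47, 58, 69, 80, …}.
The first of these with x mod 29 = 4 is 91.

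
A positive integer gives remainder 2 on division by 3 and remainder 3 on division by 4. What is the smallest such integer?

11

x ≡ 2 (mod 3) gives x ∈ {2, 5, 8, 11}.
The first of these with x mod 4 = 3 is 11.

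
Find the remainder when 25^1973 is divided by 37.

4

By repeated squaring mod 37: 25^1≡25, 25^2≡33, 25^4≡16, 25^8≡34, 25^16≡9, 25^32≡7, 25^64≡12, 25^128≡33, 25^256≡16, 25^512≡34, 25^1024≡9.
1973 = 1 + 4 + 16 + 32 + 128 + 256 + 512 + 1024, so 25^1973 ≡ 25·16·9·7·33·16·34·9 ≡ 4 (mod 37).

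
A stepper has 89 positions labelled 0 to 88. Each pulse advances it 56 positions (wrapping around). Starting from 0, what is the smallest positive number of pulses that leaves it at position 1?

56·62 = 3472 = 39·89 + 1, so 56⁻¹ ≡ 62 (mod 89).

62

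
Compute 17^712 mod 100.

61

By repeated squaring mod 100: 17^1≡17, 17^2≡89, 17^4≡21, 17^8≡41, 17^16≡81, 17^32≡61, 17^64≡21, 17^128≡41, 17^256≡81, 17^512≡61.
Since 712 = 8 + 64 + 128 + 512 in binary, 17^712 ≡ 41·21·41·61 ≡ 61 (mod 100).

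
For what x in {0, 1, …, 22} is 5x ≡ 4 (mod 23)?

10

5⁻¹ ≡ 14 (mod 23) because 5·14 = 70 = 3·23 + 1.
So x ≡ 14·4 = 56 ≡ 10 (mod 23).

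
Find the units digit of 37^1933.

Last digits of 7^n: 7, 9, 3, 1 (period 4).
1933 leaves remainder 1 on division by 4, so 37^1933 ends in 7.

7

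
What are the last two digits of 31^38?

Successive squares of 31 mod 100: 31^1≡31, 31^2≡61, 31^4≡21, 31^8≡41, 31^16≡81, 31^32≡61.
38 = 2 + 4 + 32, so 31^38 ≡ 61·21·61 ≡ 41 (mod 100).

41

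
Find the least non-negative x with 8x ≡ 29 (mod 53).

50

8⁻¹ ≡ 20 (mod 53) because 8·20 = 160 = 3·53 + 1.
So x ≡ 20·29 = 580 ≡ 50 (mod 53).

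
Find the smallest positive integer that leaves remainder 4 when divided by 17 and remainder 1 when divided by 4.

x ≡ 1 (mod 4) gives x ∈ {1, 5, 9, 13, 17, 21}.
The first of these with x mod 17 = 4 is 21.

21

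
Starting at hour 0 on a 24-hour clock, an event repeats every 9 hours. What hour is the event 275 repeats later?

3

275·9 = 2475.
Dividing 2475 by 24 gives quotient 103 and remainder 3.
(0 + 3) mod 24 = 3.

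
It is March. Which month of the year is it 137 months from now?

August

137 − 11·12 = 5, so 137 ≡ 5 (mod 12).
March + 5 months → August.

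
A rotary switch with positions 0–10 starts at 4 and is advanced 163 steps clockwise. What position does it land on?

2

163 = 14·11 + 9, so 163 mod 11 = 9.
(4 + 9) mod 11 = 2.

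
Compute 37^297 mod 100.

17

By repeated squaring mod 100: 37^1≡37, 37^2≡69, 37^4≡61, 37^8≡21, 37^16≡41, 37^32≡81, 37^64≡61, 37^128≡21, 37^256≡41.
Since 297 = 1 + 8 + 32 + 256 in binary, 37^297 ≡ 37·21·81·41 ≡ 17 (mod 100).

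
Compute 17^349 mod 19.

5

Square-and-reduce mod 19: 17^1≡17, 17^2≡4, 17^4≡16, 17^8≡9, 17^16≡5, 17^32≡6, 17^64≡17, 17^128≡4, 17^256≡16.
349 = 1 + 4 + 8 + 16 + 64 + 256, so 17^349 ≡ 17·16·9·5·17·16 ≡ 5 (mod 19).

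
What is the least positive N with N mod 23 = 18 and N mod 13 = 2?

41

x ≡ 2 (mod 13) gives x ∈ {2, 15, 28, 41}.
The first of these with x mod 23 = 18 is 41.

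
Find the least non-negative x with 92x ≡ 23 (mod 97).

92⁻¹ ≡ 58 (mod 97) because 92·58 = 5336 = 55·97 + 1.
Multiplying both sides by 58: x ≡ 58·23 = 1334 ≡ 73 (mod 97).

73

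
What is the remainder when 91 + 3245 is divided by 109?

Dividing 3245 by 109 gives quotient 29 and remainder 84.
(91 + 84) mod 109 = 66.

66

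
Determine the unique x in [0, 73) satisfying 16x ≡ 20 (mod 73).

16⁻¹ ≡ 32 (mod 73) because 16·32 = 512 = 7·73 + 1.
So x ≡ 32·20 = 640 ≡ 56 (mod 73).

56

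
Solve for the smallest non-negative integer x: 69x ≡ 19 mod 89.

48

69⁻¹ ≡ 40 (mod 89) because 69·40 = 2760 = 31·89 + 1.
So x ≡ 40·19 = 760 ≡ 48 (mod 89).
Check: 69·48 = 3312 = 37·89 + 19.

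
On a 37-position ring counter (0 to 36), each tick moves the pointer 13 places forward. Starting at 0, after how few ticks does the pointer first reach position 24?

13⁻¹ ≡ 20 (mod 37) because 13·20 = 260 = 7·37 + 1.
Multiplying both sides by 20: x ≡ 20·24 = 480 ≡ 36 (mod 37).
Check: 13·36 = 468 = 12·37 + 24.

36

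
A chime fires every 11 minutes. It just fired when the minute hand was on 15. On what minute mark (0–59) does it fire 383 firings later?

383·11 = 4213.
Dividing 4213 by 60 gives quotient 70 and remainder 13.
(15 + 13) mod 60 = 28.

28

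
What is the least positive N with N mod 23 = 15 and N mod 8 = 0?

176

Since 8·3 ≡ 1 (mod 23), take x = 0 + 8·((15−0)·3 mod 23) = 0 + 8·22 = 176.
Check: 176 mod 23 = 15, 176 mod 8 = 0.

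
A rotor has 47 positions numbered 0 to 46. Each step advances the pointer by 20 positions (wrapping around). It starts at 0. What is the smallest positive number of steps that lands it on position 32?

11

The inverse of 20 mod 47 is 40 (since 20·40 = 800 ≡ 1).
Multiplying both sides by 40: x ≡ 40·32 = 1280 ≡ 11 (mod 47).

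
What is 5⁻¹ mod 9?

9 = 1·5 + 4
5 = 1·4 + 1
4 = 4·1 + 0
Back-substituting gives 5·2 ≡ 1 (mod 9).

2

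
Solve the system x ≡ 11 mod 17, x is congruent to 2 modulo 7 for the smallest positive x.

79

x ≡ 2 (mod 7) gives x ∈ {2, 9, 16, 23, 30, 37, 44, 51, …}.
The first of these with x mod 17 = 11 is 79.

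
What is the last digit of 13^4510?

9

Last digits of 3^n: 3, 9, 7, 1 (period 4).
4510 leaves remainder 2 on division by 4, so 13^4510 ends in 9.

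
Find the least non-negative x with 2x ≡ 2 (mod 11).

2⁻¹ ≡ 6 (mod 11) because 2·6 = 12 = 1·11 + 1.
So x ≡ 6·2 = 12 ≡ 1 (mod 11).
Check: 2·1 = 2 = 0·11 + 2.

1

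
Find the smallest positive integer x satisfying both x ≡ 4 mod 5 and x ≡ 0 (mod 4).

4

x ≡ 0 (mod 4) gives x ∈ {0, 4}.
The first of these with x mod 5 = 4 is 4.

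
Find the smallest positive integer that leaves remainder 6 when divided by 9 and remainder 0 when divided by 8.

24

x ≡ 0 (mod 8) gives x ∈ {0, 8, 16, 24}.
The first of these with x mod 9 = 6 is 24.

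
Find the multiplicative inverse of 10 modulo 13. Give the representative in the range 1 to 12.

13 = 1·10 + 3
10 = 3·3 + 1
3 = 3·1 + 0
Back-substituting gives 10·4 ≡ 1 (mod 13).

4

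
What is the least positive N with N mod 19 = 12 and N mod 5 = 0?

50

x ≡ 0 (mod 5) gives x ∈ {0, 5, 10, 15, 20, 25, 30, 35, …}.
The first of these with x mod 19 = 12 is 50.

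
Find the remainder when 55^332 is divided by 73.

Square-and-reduce mod 73: 55^1≡55, 55^2≡32, 55^4≡2, 55^8≡4, 55^16≡16, 55^32≡37, 55^64≡55, 55^128≡32, 55^256≡2.
Since 332 = 4 + 8 + 64 + 256 in binary, 55^332 ≡ 2·4·55·2 ≡ 4 (mod 73).

4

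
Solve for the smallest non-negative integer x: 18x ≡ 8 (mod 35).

16

18⁻¹ ≡ 2 (mod 35) because 18·2 = 36 = 1·35 + 1.
Multiplying both sides by 2: x ≡ 2·8 = 16 ≡ 16 (mod 35).
Check: 18·16 = 288 = 8·35 + 8.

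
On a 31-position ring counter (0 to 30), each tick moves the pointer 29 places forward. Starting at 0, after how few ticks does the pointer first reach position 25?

29⁻¹ ≡ 15 (mod 31) because 29·15 = 435 = 14·31 + 1.
Multiplying both sides by 15: x ≡ 15·25 = 375 ≡ 3 (mod 31).

3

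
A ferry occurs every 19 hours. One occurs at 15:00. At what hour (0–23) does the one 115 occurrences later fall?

115·19 = 2185.
2185 − 91·24 = 1, so 2185 ≡ 1 (mod 24).
(15 + 1) mod 24 = 16.

16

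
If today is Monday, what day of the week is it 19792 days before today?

Friday

Dividing 19792 by 7 gives quotient 2827 and remainder 3.
Monday − 3 days → Friday.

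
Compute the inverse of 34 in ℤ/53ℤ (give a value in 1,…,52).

39

34·39 = 1326 = 25·53 + 1, so 34⁻¹ ≡ 39 (mod 53).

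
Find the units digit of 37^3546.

The units digit of 37^n cycles with period 4: 7, 9, 3, 1, …
3546 mod 4 = 2, so the last digit matches 7^2 = 9.

9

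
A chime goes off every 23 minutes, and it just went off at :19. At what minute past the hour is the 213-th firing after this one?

58

213·23 = 4899.
4899 − 81·60 = 39, so 4899 ≡ 39 (mod 60).
(19 + 39) mod 60 = 58.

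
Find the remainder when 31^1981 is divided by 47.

By repeated squaring mod 47: 31^1≡31, 31^2≡21, 31^4≡18, 31^8≡42, 31^16≡25, 31^32≡14, 31^64≡8, 31^128≡17, 31^256≡7, 31^512≡2, 31^1024≡4.
1981 = 1 + 4 + 8 + 16 + 32 + 128 + 256 + 512 + 1024, so 31^1981 ≡ 31·18·42·25·14·17·7·2·4 ≡ 40 (mod 47).

40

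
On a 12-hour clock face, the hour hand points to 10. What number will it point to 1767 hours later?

1

1767 = 147·12 + 3, so 1767 mod 12 = 3.
10 + 3 → 1 on a 12-hour dial.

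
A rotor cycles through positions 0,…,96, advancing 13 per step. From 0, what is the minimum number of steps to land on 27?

17

The inverse of 13 mod 97 is 15 (since 13·15 = 195 ≡ 1).
Multiplying both sides by 15: x ≡ 15·27 = 405 ≡ 17 (mod 97).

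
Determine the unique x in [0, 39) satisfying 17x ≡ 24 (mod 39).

6

17⁻¹ ≡ 23 (mod 39) because 17·23 = 391 = 10·39 + 1.
Multiplying both sides by 23: x ≡ 23·24 = 552 ≡ 6 (mod 39).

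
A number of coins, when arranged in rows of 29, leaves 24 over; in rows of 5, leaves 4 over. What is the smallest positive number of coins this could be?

24

x ≡ 4 (mod 5) gives x ∈ {4, 9, 14, 19, 24}.
The first of these with x mod 29 = 24 is 24.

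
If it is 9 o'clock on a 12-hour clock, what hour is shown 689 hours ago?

689 mod 12 = 5 (since 57·12 = 684).
9 − 5 → 4 on a 12-hour dial.

4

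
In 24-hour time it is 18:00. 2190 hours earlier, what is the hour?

2190 = 91·24 + 6, so 2190 mod 24 = 6.
(18 − 6) mod 24 = 12.

12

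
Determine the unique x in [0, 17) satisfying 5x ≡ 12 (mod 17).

The inverse of 5 mod 17 is 7 (since 5·7 = 35 ≡ 1).
Multiplying both sides by 7: x ≡ 7·12 = 84 ≡ 16 (mod 17).
Check: 5·16 = 80 = 4·17 + 12.

16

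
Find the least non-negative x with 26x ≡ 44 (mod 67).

26⁻¹ ≡ 49 (mod 67) because 26·49 = 1274 = 19·67 + 1.
So x ≡ 49·44 = 2156 ≡ 12 (mod 67).

12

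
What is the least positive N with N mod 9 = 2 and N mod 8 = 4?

x ≡ 4 (mod 8) gives x ∈ {4, 12, 20}.
The first of these with x mod 9 = 2 is 20.

20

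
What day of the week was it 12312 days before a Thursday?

12312 = 1758·7 + 6, so 12312 mod 7 = 6.
Thursday − 6 days → Friday.

Friday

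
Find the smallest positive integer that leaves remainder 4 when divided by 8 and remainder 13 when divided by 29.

Since 29·5 ≡ 1 (mod 8), take x = 13 + 29·((4−13)·5 mod 8) = 13 + 29·3 = 100.
Check: 100 mod 8 = 4, 100 mod 29 = 13.

100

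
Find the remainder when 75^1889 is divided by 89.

83

Square-and-reduce mod 89: 75^1≡75, 75^2≡18, 75^4≡57, 75^8≡45, 75^16≡67, 75^32≡39, 75^64≡8, 75^128≡64, 75^256≡2, 75^512≡4, 75^1024≡16.
1889 = 1 + 32 + 64 + 256 + 512 + 1024, so 75^1889 ≡ 75·39·8·2·4·16 ≡ 83 (mod 89).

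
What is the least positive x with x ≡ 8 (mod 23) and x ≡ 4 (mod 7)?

123

x ≡ 4 (mod 7) gives x ∈ {4, 11, 18, 25, 32, 39, 46, 53, …}.
The first of these with x mod 23 = 8 is 123.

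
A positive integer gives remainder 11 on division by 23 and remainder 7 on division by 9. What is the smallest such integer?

x ≡ 7 (mod 9) gives x ∈ {7, 16, 25, 34}.
The first of these with x mod 23 = 11 is 34.

34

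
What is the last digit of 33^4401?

3

Powers of 3 mod 10 repeat with period 4: 3, 9, 7, 1.
4401 leaves remainder 1 on division by 4, so 33^4401 ends in 3.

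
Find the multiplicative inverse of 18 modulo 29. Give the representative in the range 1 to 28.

21

18·21 = 378 = 13·29 + 1, so 18⁻¹ ≡ 21 (mod 29).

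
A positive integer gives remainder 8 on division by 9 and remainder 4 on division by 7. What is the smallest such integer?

x ≡ 4 (mod 7) gives x ∈ {4, 11, 18, 25, 32, 39, 46, 53}.
The first of these with x mod 9 = 8 is 53.

53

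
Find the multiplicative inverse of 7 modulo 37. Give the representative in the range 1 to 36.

7·16 = 112 = 3·37 + 1, so 7⁻¹ ≡ 16 (mod 37).

16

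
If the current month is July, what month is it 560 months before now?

560 − 46·12 = 8, so 560 ≡ 8 (mod 12).
July − 8 months → November.

November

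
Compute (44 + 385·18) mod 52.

385·18 = 6930.
6930 mod 52 = 14 (since 133·52 = 6916).
(44 + 14) mod 52 = 6.

6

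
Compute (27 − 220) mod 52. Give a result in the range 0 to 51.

220 mod 52 = 12 (since 4·52 = 208).
(27 − 12) mod 52 = 15.

15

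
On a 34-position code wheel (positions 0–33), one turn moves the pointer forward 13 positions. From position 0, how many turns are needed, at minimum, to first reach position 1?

13·21 = 273 = 8·34 + 1, so 13⁻¹ ≡ 21 (mod 34).

21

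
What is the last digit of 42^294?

The units digit of 42^n cycles with period 4: 2, 4, 8, 6, …
294 mod 4 = 2, so the last digit matches 2^2 = 4.

4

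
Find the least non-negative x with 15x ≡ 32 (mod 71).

40

15⁻¹ ≡ 19 (mod 71) because 15·19 = 285 = 4·71 + 1.
So x ≡ 19·32 = 608 ≡ 40 (mod 71).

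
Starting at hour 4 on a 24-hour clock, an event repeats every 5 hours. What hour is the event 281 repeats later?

17

281·5 = 1405.
1405 = 58·24 + 13, so 1405 mod 24 = 13.
(4 + 13) mod 24 = 17.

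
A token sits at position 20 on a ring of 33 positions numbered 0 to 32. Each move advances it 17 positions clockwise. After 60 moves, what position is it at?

17

60·17 = 1020.
Dividing 1020 by 33 gives quotient 30 and remainder 30.
(20 + 30) mod 33 = 17.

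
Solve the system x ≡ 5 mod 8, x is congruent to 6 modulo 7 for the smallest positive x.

x ≡ 6 (mod 7) gives x ∈ {6, 13}.
The first of these with x mod 8 = 5 is 13.

13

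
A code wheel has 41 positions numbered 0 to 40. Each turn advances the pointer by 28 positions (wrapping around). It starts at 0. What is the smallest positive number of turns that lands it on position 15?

28⁻¹ ≡ 22 (mod 41) because 28·22 = 616 = 15·41 + 1.
So x ≡ 22·15 = 330 ≡ 2 (mod 41).
Check: 28·2 = 56 = 1·41 + 15.

2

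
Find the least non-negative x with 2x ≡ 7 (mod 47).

The inverse of 2 mod 47 is 24 (since 2·24 = 48 ≡ 1).
Multiplying both sides by 24: x ≡ 24·7 = 168 ≡ 27 (mod 47).

27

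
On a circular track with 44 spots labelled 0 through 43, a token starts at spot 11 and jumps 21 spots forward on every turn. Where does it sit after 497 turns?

20

497·21 = 10437.
10437 = 237·44 + 9, so 10437 mod 44 = 9.
(11 + 9) mod 44 = 20.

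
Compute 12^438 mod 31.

By repeated squaring mod 31: 12^1≡12, 12^2≡20, 12^4≡28, 12^8≡9, 12^16≡19, 12^32≡20, 12^64≡28, 12^128≡9, 12^256≡19.
Since 438 = 2 + 4 + 16 + 32 + 128 + 256 in binary, 12^438 ≡ 20·28·19·20·9·19 ≡ 8 (mod 31).

8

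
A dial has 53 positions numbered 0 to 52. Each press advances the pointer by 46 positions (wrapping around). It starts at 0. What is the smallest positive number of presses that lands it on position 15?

13

46⁻¹ ≡ 15 (mod 53) because 46·15 = 690 = 13·53 + 1.
So x ≡ 15·15 = 225 ≡ 13 (mod 53).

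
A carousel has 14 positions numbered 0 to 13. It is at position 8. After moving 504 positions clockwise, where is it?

8

504 = 36·14 + 0, so 504 mod 14 = 0.
(8 + 0) mod 14 = 8.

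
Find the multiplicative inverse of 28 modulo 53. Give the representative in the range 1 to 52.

36

28·36 = 1008 = 19·53 + 1, so 28⁻¹ ≡ 36 (mod 53).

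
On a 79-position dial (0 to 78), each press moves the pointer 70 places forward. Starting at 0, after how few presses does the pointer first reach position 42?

The inverse of 70 mod 79 is 35 (since 70·35 = 2450 ≡ 1).
Multiplying both sides by 35: x ≡ 35·42 = 1470 ≡ 48 (mod 79).
Check: 70·48 = 3360 = 42·79 + 42.

48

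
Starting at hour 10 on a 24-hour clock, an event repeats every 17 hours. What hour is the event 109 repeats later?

109·17 = 1853.
1853 mod 24 = 5 (since 77·24 = 1848).
(10 + 5) mod 24 = 15.

15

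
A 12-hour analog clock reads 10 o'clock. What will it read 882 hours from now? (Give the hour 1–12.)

Dividing 882 by 12 gives quotient 73 and remainder 6.
10 + 6 → 4 on a 12-hour dial.

4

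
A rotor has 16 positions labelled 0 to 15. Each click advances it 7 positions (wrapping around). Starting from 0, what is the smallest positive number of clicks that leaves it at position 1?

7·7 = 49 = 3·16 + 1, so 7⁻¹ ≡ 7 (mod 16).

7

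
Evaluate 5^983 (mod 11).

Successive squares of 5 mod 11: 5^1≡5, 5^2≡3, 5^4≡9, 5^8≡4, 5^16≡5, 5^32≡3, 5^64≡9, 5^128≡4, 5^256≡5, 5^512≡3.
Since 983 = 1 + 2 + 4 + 16 + 64 + 128 + 256 + 512 in binary, 5^983 ≡ 5·3·9·5·9·4·5·3 ≡ 4 (mod 11).

4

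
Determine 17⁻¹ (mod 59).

7

17·7 = 119 = 2·59 + 1, so 17⁻¹ ≡ 7 (mod 59).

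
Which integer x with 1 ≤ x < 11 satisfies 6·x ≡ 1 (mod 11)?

11 = 1·6 + 5
6 = 1·5 + 1
5 = 5·1 + 0
Back-substituting gives 6·2 ≡ 1 (mod 11).

2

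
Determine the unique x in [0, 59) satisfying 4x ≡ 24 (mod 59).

6

4⁻¹ ≡ 15 (mod 59) because 4·15 = 60 = 1·59 + 1.
So x ≡ 15·24 = 360 ≡ 6 (mod 59).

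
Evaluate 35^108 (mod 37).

1

Successive squares of 35 mod 37: 35^1≡35, 35^2≡4, 35^4≡16, 35^8≡34, 35^16≡9, 35^32≡7, 35^64≡12.
Since 108 = 4 + 8 + 32 + 64 in binary, 35^108 ≡ 16·34·7·12 ≡ 1 (mod 37).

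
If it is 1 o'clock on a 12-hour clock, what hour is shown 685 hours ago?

685 − 57·12 = 1, so 685 ≡ 1 (mod 12).
1 − 1 → 12 on a 12-hour dial.

12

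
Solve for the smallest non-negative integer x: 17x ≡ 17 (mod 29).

1

The inverse of 17 mod 29 is 12 (since 17·12 = 204 ≡ 1).
Multiplying both sides by 12: x ≡ 12·17 = 204 ≡ 1 (mod 29).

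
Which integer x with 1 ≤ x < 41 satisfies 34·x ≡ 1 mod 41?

41 = 1·34 + 7
34 = 4·7 + 6
7 = 1·6 + 1
6 = 6·1 + 0
Back-substituting gives 34·35 ≡ 1 (mod 41).

35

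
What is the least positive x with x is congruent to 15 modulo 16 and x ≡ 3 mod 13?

x ≡ 3 (mod 13) gives x ∈ {3, 16, 29, 42, 55, 68, 81, 94, …}.
The first of these with x mod 16 = 15 is 159.

159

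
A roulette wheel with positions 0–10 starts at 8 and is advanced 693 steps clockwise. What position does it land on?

693 − 63·11 = 0, so 693 ≡ 0 (mod 11).
(8 + 0) mod 11 = 8.

8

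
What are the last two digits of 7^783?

43

Successive squares of 7 mod 100: 7^1≡7, 7^2≡49, 7^4≡1, 7^8≡1, 7^16≡1, 7^32≡1, 7^64≡1, 7^128≡1, 7^256≡1, 7^512≡1.
783 = 1 + 2 + 4 + 8 + 256 + 512, so 7^783 ≡ 7·49·1·1·1·1 ≡ 43 (mod 100).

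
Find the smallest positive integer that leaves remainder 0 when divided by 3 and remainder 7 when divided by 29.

36

Since 29·2 ≡ 1 (mod 3), take x = 7 + 29·((0−7)·2 mod 3) = 7 + 29·1 = 36.
Check: 36 mod 3 = 0, 36 mod 29 = 7.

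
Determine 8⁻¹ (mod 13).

13 = 1·8 + 5
8 = 1·5 + 3
5 = 1·3 + 2
3 = 1·2 + 1
2 = 2·1 + 0
Back-substituting gives 8·5 ≡ 1 (mod 13).

5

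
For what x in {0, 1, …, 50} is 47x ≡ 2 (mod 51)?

25

The inverse of 47 mod 51 is 38 (since 47·38 = 1786 ≡ 1).
Multiplying both sides by 38: x ≡ 38·2 = 76 ≡ 25 (mod 51).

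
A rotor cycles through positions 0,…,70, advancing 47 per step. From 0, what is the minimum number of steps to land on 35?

47⁻¹ ≡ 68 (mod 71) because 47·68 = 3196 = 45·71 + 1.
So x ≡ 68·35 = 2380 ≡ 37 (mod 71).

37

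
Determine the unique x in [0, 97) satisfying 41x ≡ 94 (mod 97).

The inverse of 41 mod 97 is 71 (since 41·71 = 2911 ≡ 1).
Multiplying both sides by 71: x ≡ 71·94 = 6674 ≡ 78 (mod 97).
Check: 41·78 = 3198 = 32·97 + 94.

78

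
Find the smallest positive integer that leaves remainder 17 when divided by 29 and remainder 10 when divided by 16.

Since 16·20 ≡ 1 (mod 29), take x = 10 + 16·((17−10)·20 mod 29) = 10 + 16·24 = 394.
Check: 394 mod 29 = 17, 394 mod 16 = 10.

394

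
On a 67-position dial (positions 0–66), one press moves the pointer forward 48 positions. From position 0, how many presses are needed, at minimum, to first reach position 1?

48·7 = 336 = 5·67 + 1, so 48⁻¹ ≡ 7 (mod 67).

7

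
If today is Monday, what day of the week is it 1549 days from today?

Wednesday

1549 mod 7 = 2 (since 221·7 = 1547).
Monday + 2 days → Wednesday.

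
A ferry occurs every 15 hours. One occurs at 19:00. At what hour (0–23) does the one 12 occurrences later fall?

12·15 = 180.
180 mod 24 = 12 (since 7·24 = 168).
(19 + 12) mod 24 = 7.

7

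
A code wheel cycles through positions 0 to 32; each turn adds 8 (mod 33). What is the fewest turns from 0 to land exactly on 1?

29

8·29 = 232 = 7·33 + 1, so 8⁻¹ ≡ 29 (mod 33).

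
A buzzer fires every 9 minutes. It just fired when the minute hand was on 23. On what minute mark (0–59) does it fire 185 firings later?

185·9 = 1665.
1665 = 27·60 + 45, so 1665 mod 60 = 45.
(23 + 45) mod 60 = 8.

8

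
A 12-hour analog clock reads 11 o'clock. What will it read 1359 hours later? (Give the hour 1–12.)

1359 mod 12 = 3 (since 113·12 = 1356).
11 + 3 → 2 on a 12-hour dial.

2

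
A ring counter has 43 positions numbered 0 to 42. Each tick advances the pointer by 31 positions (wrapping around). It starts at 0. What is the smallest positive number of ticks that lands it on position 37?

22

The inverse of 31 mod 43 is 25 (since 31·25 = 775 ≡ 1).
Multiplying both sides by 25: x ≡ 25·37 = 925 ≡ 22 (mod 43).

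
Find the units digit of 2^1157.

2

The units digit of 2^n cycles with period 4: 2, 4, 8, 6, …
1157 leaves remainder 1 on division by 4, so 2^1157 ends in 2.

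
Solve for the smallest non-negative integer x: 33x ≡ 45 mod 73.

33⁻¹ ≡ 31 (mod 73) because 33·31 = 1023 = 14·73 + 1.
So x ≡ 31·45 = 1395 ≡ 8 (mod 73).

8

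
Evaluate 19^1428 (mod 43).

1

By repeated squaring mod 43: 19^1≡19, 19^2≡17, 19^4≡31, 19^8≡15, 19^16≡10, 19^32≡14, 19^64≡24, 19^128≡17, 19^256≡31, 19^512≡15, 19^1024≡10.
1428 = 4 + 16 + 128 + 256 + 1024, so 19^1428 ≡ 31·10·17·31·10 ≡ 1 (mod 43).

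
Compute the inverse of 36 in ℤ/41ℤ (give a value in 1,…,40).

8

41 = 1·36 + 5
36 = 7·5 + 1
5 = 5·1 + 0
Back-substituting gives 36·8 ≡ 1 (mod 41).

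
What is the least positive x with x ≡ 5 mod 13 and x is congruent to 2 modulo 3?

x ≡ 2 (mod 3) gives x ∈ {2, 5}.
The first of these with x mod 13 = 5 is 5.

5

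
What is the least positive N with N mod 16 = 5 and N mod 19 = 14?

261

x ≡ 5 (mod 16) gives x ∈ {5, 21, 37, 53, 69, 85, 101, 117, …}.
The first of these with x mod 19 = 14 is 261.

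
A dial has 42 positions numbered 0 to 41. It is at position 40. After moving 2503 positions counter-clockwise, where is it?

2503 mod 42 = 25 (since 59·42 = 2478).
(40 − 25) mod 42 = 15.

15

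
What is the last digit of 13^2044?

The units digit of 13^n cycles with period 4: 3, 9, 7, 1, …
2044 mod 4 = 0, so the last digit matches 3^4 = 1.

1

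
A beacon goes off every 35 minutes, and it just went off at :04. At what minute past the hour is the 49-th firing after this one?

49·35 = 1715.
Dividing 1715 by 60 gives quotient 28 and remainder 35.
(4 + 35) mod 60 = 39.

39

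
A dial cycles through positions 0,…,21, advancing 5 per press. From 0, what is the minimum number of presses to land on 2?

The inverse of 5 mod 22 is 9 (since 5·9 = 45 ≡ 1).
So x ≡ 9·2 = 18 ≡ 18 (mod 22).
Check: 5·18 = 90 = 4·22 + 2.

18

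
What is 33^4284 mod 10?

1

Powers of 3 mod 10 repeat with period 4: 3, 9, 7, 1.
4284 leaves remainder 0 on division by 4, so 33^4284 ends in 1.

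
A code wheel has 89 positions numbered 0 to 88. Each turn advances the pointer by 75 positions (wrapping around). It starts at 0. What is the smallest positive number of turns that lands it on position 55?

66

The inverse of 75 mod 89 is 19 (since 75·19 = 1425 ≡ 1).
So x ≡ 19·55 = 1045 ≡ 66 (mod 89).
Check: 75·66 = 4950 = 55·89 + 55.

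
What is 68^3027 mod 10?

2

The units digit of 68^n cycles with period 4: 8, 4, 2, 6, …
3027 leaves remainder 3 on division by 4, so 68^3027 ends in 2.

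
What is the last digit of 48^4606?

The units digit of 48^n cycles with period 4: 8, 4, 2, 6, …
4606 mod 4 = 2, so the last digit matches 8^2 = 4.

4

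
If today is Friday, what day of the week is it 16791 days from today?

Wednesday

16791 − 2398·7 = 5, so 16791 ≡ 5 (mod 7).
Friday + 5 days → Wednesday.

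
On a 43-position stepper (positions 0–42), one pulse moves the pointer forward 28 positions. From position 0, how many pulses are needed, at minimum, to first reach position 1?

20

28·20 = 560 = 13·43 + 1, so 28⁻¹ ≡ 20 (mod 43).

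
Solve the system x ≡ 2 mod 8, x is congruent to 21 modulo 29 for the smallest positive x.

50

x ≡ 2 (mod 8) gives x ∈ {2, 10, 18, 26, 34, 42, 50}.
The first of these with x mod 29 = 21 is 50.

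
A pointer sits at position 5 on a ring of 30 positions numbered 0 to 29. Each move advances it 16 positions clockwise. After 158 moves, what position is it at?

158·16 = 2528.
2528 − 84·30 = 8, so 2528 ≡ 8 (mod 30).
(5 + 8) mod 30 = 13.

13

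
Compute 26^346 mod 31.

Successive squares of 26 mod 31: 26^1≡26, 26^2≡25, 26^4≡5, 26^8≡25, 26^16≡5, 26^32≡25, 26^64≡5, 26^128≡25, 26^256≡5.
346 = 2 + 8 + 16 + 64 + 256, so 26^346 ≡ 25·25·5·5·5 ≡ 5 (mod 31).

5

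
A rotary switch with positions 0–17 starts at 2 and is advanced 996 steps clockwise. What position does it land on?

8

996 − 55·18 = 6, so 996 ≡ 6 (mod 18).
(2 + 6) mod 18 = 8.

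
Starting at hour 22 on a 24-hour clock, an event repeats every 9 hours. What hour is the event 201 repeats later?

201·9 = 1809.
1809 − 75·24 = 9, so 1809 ≡ 9 (mod 24).
(22 + 9) mod 24 = 7.

7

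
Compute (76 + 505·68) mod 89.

62

505·68 = 34340.
Dividing 34340 by 89 gives quotient 385 and remainder 75.
(76 + 75) mod 89 = 62.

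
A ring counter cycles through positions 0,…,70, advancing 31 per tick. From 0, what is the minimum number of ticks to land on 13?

31⁻¹ ≡ 55 (mod 71) because 31·55 = 1705 = 24·71 + 1.
Multiplying both sides by 55: x ≡ 55·13 = 715 ≡ 5 (mod 71).
Check: 31·5 = 155 = 2·71 + 13.

5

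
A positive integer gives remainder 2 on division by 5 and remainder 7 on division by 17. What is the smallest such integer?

Since 17·3 ≡ 1 (mod 5), take x = 7 + 17·((2−7)·3 mod 5) = 7 + 17·0 = 7.
Check: 7 mod 5 = 2, 7 mod 17 = 7.

7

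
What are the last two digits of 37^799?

Successive squares of 37 mod 100: 37^1≡37, 37^2≡69, 37^4≡61, 37^8≡21, 37^16≡41, 37^32≡81, 37^64≡61, 37^128≡21, 37^256≡41, 37^512≡81.
Since 799 = 1 + 2 + 4 + 8 + 16 + 256 + 512 in binary, 37^799 ≡ 37·69·61·21·41·41·81 ≡ 73 (mod 100).

73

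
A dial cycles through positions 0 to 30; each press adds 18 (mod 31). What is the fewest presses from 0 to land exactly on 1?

19

31 = 1·18 + 13
18 = 1·13 + 5
13 = 2·5 + 3
5 = 1·3 + 2
3 = 1·2 + 1
2 = 2·1 + 0
Back-substituting gives 18·19 ≡ 1 (mod 31).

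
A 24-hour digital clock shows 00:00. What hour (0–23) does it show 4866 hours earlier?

6

4866 − 202·24 = 18, so 4866 ≡ 18 (mod 24).
(0 − 18) mod 24 = 6.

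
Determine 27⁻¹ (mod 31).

23

27·23 = 621 = 20·31 + 1, so 27⁻¹ ≡ 23 (mod 31).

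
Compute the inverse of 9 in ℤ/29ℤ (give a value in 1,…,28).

29 = 3·9 + 2
9 = 4·2 + 1
2 = 2·1 + 0
Back-substituting gives 9·13 ≡ 1 (mod 29).

13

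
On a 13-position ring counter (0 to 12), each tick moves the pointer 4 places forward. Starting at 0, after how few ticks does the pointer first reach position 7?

4⁻¹ ≡ 10 (mod 13) because 4·10 = 40 = 3·13 + 1.
So x ≡ 10·7 = 70 ≡ 5 (mod 13).
Check: 4·5 = 20 = 1·13 + 7.

5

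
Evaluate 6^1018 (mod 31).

25

By repeated squaring mod 31: 6^1≡6, 6^2≡5, 6^4≡25, 6^8≡5, 6^16≡25, 6^32≡5, 6^64≡25, 6^128≡5, 6^256≡25, 6^512≡5.
Since 1018 = 2 + 8 + 16 + 32 + 64 + 128 + 256 + 512 in binary, 6^1018 ≡ 5·5·25·5·25·5·25·5 ≡ 25 (mod 31).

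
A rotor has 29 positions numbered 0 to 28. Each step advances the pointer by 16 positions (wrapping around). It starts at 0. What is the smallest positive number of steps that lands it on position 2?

11

The inverse of 16 mod 29 is 20 (since 16·20 = 320 ≡ 1).
Multiplying both sides by 20: x ≡ 20·2 = 40 ≡ 11 (mod 29).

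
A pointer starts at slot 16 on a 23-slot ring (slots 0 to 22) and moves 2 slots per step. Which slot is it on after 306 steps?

7

306·2 = 612.
612 mod 23 = 14 (since 26·23 = 598).
(16 + 14) mod 23 = 7.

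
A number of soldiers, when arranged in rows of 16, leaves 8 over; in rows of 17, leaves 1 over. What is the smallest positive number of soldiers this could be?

120

Since 17·1 ≡ 1 (mod 16), take x = 1 + 17·((8−1)·1 mod 16) = 1 + 17·7 = 120.
Check: 120 mod 16 = 8, 120 mod 17 = 1.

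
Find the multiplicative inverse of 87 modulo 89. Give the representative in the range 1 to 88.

44

89 = 1·87 + 2
87 = 43·2 + 1
2 = 2·1 + 0
Back-substituting gives 87·44 ≡ 1 (mod 89).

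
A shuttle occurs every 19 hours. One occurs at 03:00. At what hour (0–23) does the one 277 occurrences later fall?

277·19 = 5263.
Dividing 5263 by 24 gives quotient 219 and remainder 7.
(3 + 7) mod 24 = 10.

10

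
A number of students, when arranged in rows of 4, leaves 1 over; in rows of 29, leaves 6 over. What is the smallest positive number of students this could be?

x ≡ 1 (mod 4) gives x ∈ {1, 5, 9, 13, 17, 21, 25, 29, …}.
The first of these with x mod 29 = 6 is 93.

93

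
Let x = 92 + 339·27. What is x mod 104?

93

339·27 = 9153.
9153 − 88·104 = 1, so 9153 ≡ 1 (mod 104).
(92 + 1) mod 104 = 93.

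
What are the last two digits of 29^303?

89

By repeated squaring mod 100: 29^1≡29, 29^2≡41, 29^4≡81, 29^8≡61, 29^16≡21, 29^32≡41, 29^64≡81, 29^128≡61, 29^256≡21.
Since 303 = 1 + 2 + 4 + 8 + 32 + 256 in binary, 29^303 ≡ 29·41·81·61·41·21 ≡ 89 (mod 100).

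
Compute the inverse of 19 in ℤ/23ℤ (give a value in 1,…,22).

17

23 = 1·19 + 4
19 = 4·4 + 3
4 = 1·3 + 1
3 = 3·1 + 0
Back-substituting gives 19·17 ≡ 1 (mod 23).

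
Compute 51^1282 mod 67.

49

Successive squares of 51 mod 67: 51^1≡51, 51^2≡55, 51^4≡10, 51^8≡33, 51^16≡17, 51^32≡21, 51^64≡39, 51^128≡47, 51^256≡65, 51^512≡4, 51^1024≡16.
Since 1282 = 2 + 256 + 1024 in binary, 51^1282 ≡ 55·65·16 ≡ 49 (mod 67).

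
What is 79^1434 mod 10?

1

The units digit of 79^n cycles with period 2: 9, 1, …
1434 mod 2 = 0, so the last digit matches 9^2 = 1.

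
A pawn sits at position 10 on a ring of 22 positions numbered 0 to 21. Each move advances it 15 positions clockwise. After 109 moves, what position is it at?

17

109·15 = 1635.
1635 = 74·22 + 7, so 1635 mod 22 = 7.
(10 + 7) mod 22 = 17.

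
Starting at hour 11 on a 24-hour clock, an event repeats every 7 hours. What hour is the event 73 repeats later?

18

73·7 = 511.
511 mod 24 = 7 (since 21·24 = 504).
(11 + 7) mod 24 = 18.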